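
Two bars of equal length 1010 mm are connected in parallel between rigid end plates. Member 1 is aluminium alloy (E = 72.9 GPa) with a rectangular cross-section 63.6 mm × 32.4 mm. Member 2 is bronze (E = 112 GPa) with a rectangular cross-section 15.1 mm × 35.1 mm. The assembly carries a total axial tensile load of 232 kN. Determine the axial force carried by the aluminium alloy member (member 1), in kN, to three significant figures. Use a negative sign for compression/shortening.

166 kN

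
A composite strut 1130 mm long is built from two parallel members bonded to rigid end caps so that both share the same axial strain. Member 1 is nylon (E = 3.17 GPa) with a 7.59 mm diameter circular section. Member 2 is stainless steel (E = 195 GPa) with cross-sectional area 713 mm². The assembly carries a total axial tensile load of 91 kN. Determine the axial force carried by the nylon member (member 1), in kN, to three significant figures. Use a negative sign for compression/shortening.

A_1 = 45.25 mm².
Equal strain + equilibrium ⇒ each member carries load in proportion to AE: A₁E₁ = 143400 N, A₂E₂ = 139000000 N, ΣAE = 139200000 N.
F₁ = P·A₁E₁/ΣAE = 91000·143400/139200000 = 93.78 N.

0.0938 kN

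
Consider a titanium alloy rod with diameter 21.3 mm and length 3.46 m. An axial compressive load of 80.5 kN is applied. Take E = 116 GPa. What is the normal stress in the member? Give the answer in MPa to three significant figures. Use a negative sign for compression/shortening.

A = 356.3 mm².
σ = N/A = -80500/356.3 = -225.9 MPa.

-226 MPa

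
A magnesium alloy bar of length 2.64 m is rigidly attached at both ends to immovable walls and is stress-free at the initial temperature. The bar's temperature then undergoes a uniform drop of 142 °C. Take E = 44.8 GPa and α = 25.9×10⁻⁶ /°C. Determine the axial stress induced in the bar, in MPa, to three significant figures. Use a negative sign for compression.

Free thermal expansion αLΔT = 25.9e-6 · 2640 · -142 = -9.709 mm.
The walls impose strain ε = −(-9.709)/2640 = 3.6778e-03; σ = Eε = 44800 · 3.6778e-03 = 164.8 MPa.

165 MPa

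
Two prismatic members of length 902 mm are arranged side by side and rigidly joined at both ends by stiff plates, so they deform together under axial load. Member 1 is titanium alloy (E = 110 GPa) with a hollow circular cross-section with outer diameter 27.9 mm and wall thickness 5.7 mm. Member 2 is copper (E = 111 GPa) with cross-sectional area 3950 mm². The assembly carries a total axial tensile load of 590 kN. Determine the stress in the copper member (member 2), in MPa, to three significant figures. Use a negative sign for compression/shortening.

136 MPa

A_1 = 397.5 mm².
Equal strain + equilibrium ⇒ each member carries load in proportion to AE: A₁E₁ = 43730000 N, A₂E₂ = 438400000 N, ΣAE = 482200000 N.
σ₂ = P·E₂/ΣAE = 590000·111000/482200000 = 135.8 MPa.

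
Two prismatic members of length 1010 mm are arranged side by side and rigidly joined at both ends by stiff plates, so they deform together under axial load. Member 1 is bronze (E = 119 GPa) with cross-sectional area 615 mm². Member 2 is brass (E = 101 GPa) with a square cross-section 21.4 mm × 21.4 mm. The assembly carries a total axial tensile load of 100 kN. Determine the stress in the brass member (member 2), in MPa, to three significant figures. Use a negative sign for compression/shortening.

84.6 MPa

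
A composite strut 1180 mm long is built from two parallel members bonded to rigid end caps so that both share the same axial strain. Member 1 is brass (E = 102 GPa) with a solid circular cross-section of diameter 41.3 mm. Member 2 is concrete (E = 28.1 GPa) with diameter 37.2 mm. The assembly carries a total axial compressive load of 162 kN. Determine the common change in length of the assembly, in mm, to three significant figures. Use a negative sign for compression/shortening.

A_1 = 1340 mm².
A_2 = 1087 mm².
Equal strain + equilibrium ⇒ each member carries load in proportion to AE: A₁E₁ = 136600000 N, A₂E₂ = 30540000 N, ΣAE = 167200000 N.
δ = PL/ΣAE = -162000·1180/167200000 = -1.143 mm.

-1.14 mm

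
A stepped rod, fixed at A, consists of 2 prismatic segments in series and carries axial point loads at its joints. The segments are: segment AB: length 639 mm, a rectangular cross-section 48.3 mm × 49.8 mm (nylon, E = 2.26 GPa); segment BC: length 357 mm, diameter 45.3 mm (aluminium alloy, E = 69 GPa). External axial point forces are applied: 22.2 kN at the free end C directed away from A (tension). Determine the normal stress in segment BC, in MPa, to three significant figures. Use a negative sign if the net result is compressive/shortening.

13.8 MPa

Internal axial forces (sectioning from the free end, tension +): N_BC = 22.2 kN, N_AB = 22.2 kN.
A_BC = 1612 mm².
σ_BC = N_BC/A_BC = 22200/1612 = 13.77 MPa.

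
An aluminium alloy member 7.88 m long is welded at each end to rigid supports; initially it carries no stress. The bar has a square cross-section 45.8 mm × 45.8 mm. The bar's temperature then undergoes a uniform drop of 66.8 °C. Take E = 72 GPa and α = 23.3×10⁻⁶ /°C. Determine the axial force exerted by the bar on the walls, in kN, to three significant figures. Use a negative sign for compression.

235 kN

Free thermal expansion αLΔT = 23.3e-6 · 7880 · -66.8 = -12.26 mm.
The walls impose strain ε = −(-12.26)/7880 = 1.5564e-03; σ = Eε = 72000 · 1.5564e-03 = 112.1 MPa.
Wall reaction R = σ·A = 112.1·2098 = 235100 N = 235.1 kN.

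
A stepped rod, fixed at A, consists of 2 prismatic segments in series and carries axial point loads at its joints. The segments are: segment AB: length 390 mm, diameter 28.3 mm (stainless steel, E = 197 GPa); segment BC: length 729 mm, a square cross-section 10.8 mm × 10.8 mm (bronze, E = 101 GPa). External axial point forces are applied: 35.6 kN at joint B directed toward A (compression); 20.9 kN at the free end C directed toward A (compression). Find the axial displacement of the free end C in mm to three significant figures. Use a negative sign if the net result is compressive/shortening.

Internal axial forces (sectioning from the free end, tension +): N_BC = -20.9 kN, N_AB = -56.5 kN.
A_AB = 629 mm².
A_BC = 116.6 mm².
δ_AB = -56500·390/(629·197000) = -0.1778 mm
δ_BC = -20900·729/(116.6·101000) = -1.293 mm
δ = Σδ_i = -1.471 mm.

-1.47 mm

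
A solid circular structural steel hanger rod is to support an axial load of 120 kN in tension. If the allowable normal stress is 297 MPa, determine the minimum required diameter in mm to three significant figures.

22.7 mm

Required area A ≥ P/σ_allow = 120000/297 = 404 mm².
For a solid circular section, d ≥ √(4A/π) = 22.68 mm.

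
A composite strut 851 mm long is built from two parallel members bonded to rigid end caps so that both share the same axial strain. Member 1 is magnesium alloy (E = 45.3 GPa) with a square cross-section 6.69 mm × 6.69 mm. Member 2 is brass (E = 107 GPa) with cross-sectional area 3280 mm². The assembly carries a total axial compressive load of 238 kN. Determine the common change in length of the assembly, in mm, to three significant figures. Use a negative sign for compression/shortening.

-0.574 mm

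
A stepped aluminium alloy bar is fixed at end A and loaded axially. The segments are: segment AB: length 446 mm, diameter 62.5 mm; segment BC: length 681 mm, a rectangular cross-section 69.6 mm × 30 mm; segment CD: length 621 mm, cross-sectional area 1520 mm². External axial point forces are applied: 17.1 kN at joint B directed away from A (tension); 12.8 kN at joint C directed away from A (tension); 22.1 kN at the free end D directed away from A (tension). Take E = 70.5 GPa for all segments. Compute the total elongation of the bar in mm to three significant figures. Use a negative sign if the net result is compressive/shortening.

Internal axial forces (sectioning from the free end, tension +): N_CD = 22.1 kN, N_BC = 34.9 kN, N_AB = 52 kN.
A_AB = 3068 mm².
A_BC = 2088 mm².
δ_AB = 52000·446/(3068·70500) = 0.1072 mm
δ_BC = 34900·681/(2088·70500) = 0.1615 mm
δ_CD = 22100·621/(1520·70500) = 0.1281 mm
δ = Σδ_i = 0.3968 mm.

0.397 mm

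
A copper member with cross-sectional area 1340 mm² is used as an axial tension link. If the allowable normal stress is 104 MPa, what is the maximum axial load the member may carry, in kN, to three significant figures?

139 kN

P_max = σ_allow · A = 104 · 1340 = 139400 N = 139.4 kN.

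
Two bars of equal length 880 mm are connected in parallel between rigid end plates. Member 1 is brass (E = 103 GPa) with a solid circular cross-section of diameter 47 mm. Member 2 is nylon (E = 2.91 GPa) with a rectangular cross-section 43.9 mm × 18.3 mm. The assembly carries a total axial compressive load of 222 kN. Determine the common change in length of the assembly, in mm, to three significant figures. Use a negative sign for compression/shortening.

-1.08 mm

A_1 = 1735 mm².
A_2 = 803.4 mm².
Equal strain + equilibrium ⇒ each member carries load in proportion to AE: A₁E₁ = 178700000 N, A₂E₂ = 2338000 N, ΣAE = 181000000 N.
δ = PL/ΣAE = -222000·880/181000000 = -1.079 mm.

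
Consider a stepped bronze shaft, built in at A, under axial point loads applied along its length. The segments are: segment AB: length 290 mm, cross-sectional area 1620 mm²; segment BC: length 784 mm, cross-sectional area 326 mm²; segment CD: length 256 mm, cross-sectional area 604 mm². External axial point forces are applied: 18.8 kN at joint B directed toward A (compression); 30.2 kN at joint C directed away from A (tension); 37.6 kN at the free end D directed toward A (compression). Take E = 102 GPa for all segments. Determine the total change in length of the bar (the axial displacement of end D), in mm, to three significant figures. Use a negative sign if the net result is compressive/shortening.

-0.377 mm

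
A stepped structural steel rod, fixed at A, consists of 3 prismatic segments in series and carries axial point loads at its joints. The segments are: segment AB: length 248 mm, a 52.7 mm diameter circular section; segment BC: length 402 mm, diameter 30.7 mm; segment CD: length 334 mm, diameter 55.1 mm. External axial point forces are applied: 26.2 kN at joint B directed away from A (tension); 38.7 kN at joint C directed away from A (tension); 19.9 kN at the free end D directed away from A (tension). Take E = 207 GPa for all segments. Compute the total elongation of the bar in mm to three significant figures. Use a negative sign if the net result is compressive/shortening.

Internal axial forces (sectioning from the free end, tension +): N_CD = 19.9 kN, N_BC = 58.6 kN, N_AB = 84.8 kN.
A_AB = 2181 mm².
A_BC = 740.2 mm².
A_CD = 2384 mm².
δ_AB = 84800·248/(2181·207000) = 0.04658 mm
δ_BC = 58600·402/(740.2·207000) = 0.1537 mm
δ_CD = 19900·334/(2384·207000) = 0.01347 mm
δ = Σδ_i = 0.2138 mm.

0.214 mm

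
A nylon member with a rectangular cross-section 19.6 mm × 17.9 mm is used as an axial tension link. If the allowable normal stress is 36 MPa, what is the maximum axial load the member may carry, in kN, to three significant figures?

A = 350.8 mm².
P_max = σ_allow · A = 36 · 350.8 = 12630 N = 12.63 kN.

12.6 kN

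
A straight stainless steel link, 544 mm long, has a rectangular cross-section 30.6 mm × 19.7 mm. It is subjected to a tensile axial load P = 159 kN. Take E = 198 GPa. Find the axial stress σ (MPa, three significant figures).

A = 602.8 mm².
σ = N/A = 159000/602.8 = 263.8 MPa.

264 MPa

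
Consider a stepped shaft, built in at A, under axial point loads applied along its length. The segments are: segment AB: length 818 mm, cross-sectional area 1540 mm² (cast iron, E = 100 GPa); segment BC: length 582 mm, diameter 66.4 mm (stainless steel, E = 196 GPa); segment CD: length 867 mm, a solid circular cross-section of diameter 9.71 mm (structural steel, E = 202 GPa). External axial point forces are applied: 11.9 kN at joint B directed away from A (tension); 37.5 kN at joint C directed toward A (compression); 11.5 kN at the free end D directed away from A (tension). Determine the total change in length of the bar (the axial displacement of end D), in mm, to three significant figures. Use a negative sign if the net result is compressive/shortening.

Internal axial forces (sectioning from the free end, tension +): N_CD = 11.5 kN, N_BC = -26 kN, N_AB = -14.1 kN.
A_BC = 3463 mm².
A_CD = 74.05 mm².
δ_AB = -14100·818/(1540·100000) = -0.07489 mm
δ_BC = -26000·582/(3463·196000) = -0.0223 mm
δ_CD = 11500·867/(74.05·202000) = 0.6666 mm
δ = Σδ_i = 0.5694 mm.

0.569 mm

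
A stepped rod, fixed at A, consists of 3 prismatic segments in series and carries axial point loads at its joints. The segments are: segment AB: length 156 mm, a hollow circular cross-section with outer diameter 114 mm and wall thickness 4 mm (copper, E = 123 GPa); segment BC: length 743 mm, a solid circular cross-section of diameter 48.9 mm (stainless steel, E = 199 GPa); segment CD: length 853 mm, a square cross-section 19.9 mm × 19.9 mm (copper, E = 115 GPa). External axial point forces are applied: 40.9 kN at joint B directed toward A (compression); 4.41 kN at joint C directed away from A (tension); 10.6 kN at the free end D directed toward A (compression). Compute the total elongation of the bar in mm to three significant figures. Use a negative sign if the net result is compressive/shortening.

Internal axial forces (sectioning from the free end, tension +): N_CD = -10.6 kN, N_BC = -6.19 kN, N_AB = -47.09 kN.
A_AB = 1382 mm².
A_BC = 1878 mm².
A_CD = 396 mm².
δ_AB = -47090·156/(1382·123000) = -0.04321 mm
δ_BC = -6190·743/(1878·199000) = -0.01231 mm
δ_CD = -10600·853/(396·115000) = -0.1985 mm
δ = Σδ_i = -0.2541 mm.

-0.254 mm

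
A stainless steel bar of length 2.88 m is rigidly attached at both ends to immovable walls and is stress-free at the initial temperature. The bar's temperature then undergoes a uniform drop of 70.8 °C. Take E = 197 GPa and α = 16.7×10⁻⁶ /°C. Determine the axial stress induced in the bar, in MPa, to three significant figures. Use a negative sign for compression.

233 MPa

Free thermal expansion αLΔT = 16.7e-6 · 2880 · -70.8 = -3.405 mm.
The walls impose strain ε = −(-3.405)/2880 = 1.1824e-03; σ = Eε = 197000 · 1.1824e-03 = 232.9 MPa.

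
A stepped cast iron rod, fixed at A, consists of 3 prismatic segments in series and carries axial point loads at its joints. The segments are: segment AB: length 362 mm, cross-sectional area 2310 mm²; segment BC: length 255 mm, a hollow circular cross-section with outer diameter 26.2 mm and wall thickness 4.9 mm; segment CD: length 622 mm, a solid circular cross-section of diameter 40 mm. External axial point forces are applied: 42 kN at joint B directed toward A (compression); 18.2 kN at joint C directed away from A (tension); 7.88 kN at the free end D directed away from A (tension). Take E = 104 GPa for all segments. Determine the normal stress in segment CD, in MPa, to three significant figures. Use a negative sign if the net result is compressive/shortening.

6.27 MPa

Internal axial forces (sectioning from the free end, tension +): N_CD = 7.88 kN, N_BC = 26.08 kN, N_AB = -15.92 kN.
A_CD = 1257 mm².
σ_CD = N_CD/A_CD = 7880/1257 = 6.271 MPa.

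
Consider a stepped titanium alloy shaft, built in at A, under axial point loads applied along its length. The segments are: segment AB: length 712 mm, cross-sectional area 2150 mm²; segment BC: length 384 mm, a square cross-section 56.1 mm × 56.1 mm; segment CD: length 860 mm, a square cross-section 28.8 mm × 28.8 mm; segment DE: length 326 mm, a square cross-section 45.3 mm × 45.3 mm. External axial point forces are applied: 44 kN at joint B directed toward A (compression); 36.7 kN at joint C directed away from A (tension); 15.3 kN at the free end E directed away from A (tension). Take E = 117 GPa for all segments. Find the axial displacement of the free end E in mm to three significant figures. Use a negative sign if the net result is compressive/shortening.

Internal axial forces (sectioning from the free end, tension +): N_DE = 15.3 kN, N_CD = 15.3 kN, N_BC = 52 kN, N_AB = 8 kN.
A_BC = 3147 mm².
A_CD = 829.4 mm².
A_DE = 2052 mm².
δ_AB = 8000·712/(2150·117000) = 0.02264 mm
δ_BC = 52000·384/(3147·117000) = 0.05423 mm
δ_CD = 15300·860/(829.4·117000) = 0.1356 mm
δ_DE = 15300·326/(2052·117000) = 0.02077 mm
δ = Σδ_i = 0.2332 mm.

0.233 mm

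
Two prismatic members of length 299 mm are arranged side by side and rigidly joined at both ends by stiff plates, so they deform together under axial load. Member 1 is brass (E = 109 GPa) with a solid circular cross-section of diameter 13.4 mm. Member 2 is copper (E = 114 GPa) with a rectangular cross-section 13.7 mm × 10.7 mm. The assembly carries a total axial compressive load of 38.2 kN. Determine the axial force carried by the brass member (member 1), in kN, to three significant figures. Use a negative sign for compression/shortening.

A_1 = 141 mm².
A_2 = 146.6 mm².
Equal strain + equilibrium ⇒ each member carries load in proportion to AE: A₁E₁ = 15370000 N, A₂E₂ = 16710000 N, ΣAE = 32080000 N.
F₁ = P·A₁E₁/ΣAE = -38200·15370000/32080000 = -18300 N.

-18.3 kN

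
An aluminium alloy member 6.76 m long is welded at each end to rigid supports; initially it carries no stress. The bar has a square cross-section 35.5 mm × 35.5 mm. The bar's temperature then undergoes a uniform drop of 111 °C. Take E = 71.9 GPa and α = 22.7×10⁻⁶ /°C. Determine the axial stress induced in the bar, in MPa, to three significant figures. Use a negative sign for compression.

181 MPa

Free thermal expansion αLΔT = 22.7e-6 · 6760 · -111 = -17.03 mm.
The walls impose strain ε = −(-17.03)/6760 = 2.5197e-03; σ = Eε = 71900 · 2.5197e-03 = 181.2 MPa.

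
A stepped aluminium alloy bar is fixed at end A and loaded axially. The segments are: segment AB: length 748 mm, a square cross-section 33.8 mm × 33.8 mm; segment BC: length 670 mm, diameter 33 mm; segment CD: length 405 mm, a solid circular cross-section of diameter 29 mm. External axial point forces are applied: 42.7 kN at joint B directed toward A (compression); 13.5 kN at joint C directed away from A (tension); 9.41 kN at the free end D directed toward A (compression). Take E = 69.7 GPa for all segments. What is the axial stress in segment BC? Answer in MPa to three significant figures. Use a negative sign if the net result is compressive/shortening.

Internal axial forces (sectioning from the free end, tension +): N_CD = -9.41 kN, N_BC = 4.09 kN, N_AB = -38.61 kN.
A_BC = 855.3 mm².
σ_BC = N_BC/A_BC = 4090/855.3 = 4.782 MPa.

4.78 MPa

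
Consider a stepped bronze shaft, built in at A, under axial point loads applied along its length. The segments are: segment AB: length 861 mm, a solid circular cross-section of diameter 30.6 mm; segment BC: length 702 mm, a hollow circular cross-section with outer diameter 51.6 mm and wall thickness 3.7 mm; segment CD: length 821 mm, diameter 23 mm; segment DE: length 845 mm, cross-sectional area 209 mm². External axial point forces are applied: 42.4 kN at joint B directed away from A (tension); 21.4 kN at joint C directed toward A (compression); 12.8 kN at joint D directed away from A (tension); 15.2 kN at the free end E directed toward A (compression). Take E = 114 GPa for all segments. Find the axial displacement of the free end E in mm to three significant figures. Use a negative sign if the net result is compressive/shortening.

Internal axial forces (sectioning from the free end, tension +): N_DE = -15.2 kN, N_CD = -2.4 kN, N_BC = -23.8 kN, N_AB = 18.6 kN.
A_AB = 735.4 mm².
A_BC = 556.8 mm².
A_CD = 415.5 mm².
δ_AB = 18600·861/(735.4·114000) = 0.191 mm
δ_BC = -23800·702/(556.8·114000) = -0.2632 mm
δ_CD = -2400·821/(415.5·114000) = -0.0416 mm
δ_DE = -15200·845/(209·114000) = -0.5391 mm
δ = Σδ_i = -0.6529 mm.

-0.653 mm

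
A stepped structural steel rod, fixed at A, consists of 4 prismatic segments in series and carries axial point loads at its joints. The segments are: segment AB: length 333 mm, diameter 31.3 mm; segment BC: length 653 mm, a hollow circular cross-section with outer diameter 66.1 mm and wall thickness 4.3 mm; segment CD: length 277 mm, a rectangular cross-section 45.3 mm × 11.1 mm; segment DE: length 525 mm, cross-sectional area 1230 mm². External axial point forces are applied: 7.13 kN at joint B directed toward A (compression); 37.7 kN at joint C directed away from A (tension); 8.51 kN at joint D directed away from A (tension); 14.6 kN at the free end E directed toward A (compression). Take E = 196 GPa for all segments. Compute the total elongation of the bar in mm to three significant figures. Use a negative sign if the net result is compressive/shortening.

Internal axial forces (sectioning from the free end, tension +): N_DE = -14.6 kN, N_CD = -6.09 kN, N_BC = 31.61 kN, N_AB = 24.48 kN.
A_AB = 769.4 mm².
A_BC = 834.8 mm².
A_CD = 502.8 mm².
δ_AB = 24480·333/(769.4·196000) = 0.05405 mm
δ_BC = 31610·653/(834.8·196000) = 0.1261 mm
δ_CD = -6090·277/(502.8·196000) = -0.01712 mm
δ_DE = -14600·525/(1230·196000) = -0.03179 mm
δ = Σδ_i = 0.1313 mm.

0.131 mm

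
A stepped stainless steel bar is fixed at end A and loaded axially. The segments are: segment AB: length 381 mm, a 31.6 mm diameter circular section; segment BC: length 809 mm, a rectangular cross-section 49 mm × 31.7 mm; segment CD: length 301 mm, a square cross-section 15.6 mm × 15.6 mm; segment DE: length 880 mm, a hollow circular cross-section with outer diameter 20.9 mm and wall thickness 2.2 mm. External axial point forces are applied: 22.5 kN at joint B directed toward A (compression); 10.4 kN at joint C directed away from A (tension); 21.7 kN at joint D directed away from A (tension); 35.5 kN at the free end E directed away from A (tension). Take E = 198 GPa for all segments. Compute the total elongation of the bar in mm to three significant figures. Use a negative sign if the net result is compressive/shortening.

1.87 mm

Internal axial forces (sectioning from the free end, tension +): N_DE = 35.5 kN, N_CD = 57.2 kN, N_BC = 67.6 kN, N_AB = 45.1 kN.
A_AB = 784.3 mm².
A_BC = 1553 mm².
A_CD = 243.4 mm².
A_DE = 129.2 mm².
δ_AB = 45100·381/(784.3·198000) = 0.1107 mm
δ_BC = 67600·809/(1553·198000) = 0.1778 mm
δ_CD = 57200·301/(243.4·198000) = 0.3573 mm
δ_DE = 35500·880/(129.2·198000) = 1.221 mm
δ = Σδ_i = 1.867 mm.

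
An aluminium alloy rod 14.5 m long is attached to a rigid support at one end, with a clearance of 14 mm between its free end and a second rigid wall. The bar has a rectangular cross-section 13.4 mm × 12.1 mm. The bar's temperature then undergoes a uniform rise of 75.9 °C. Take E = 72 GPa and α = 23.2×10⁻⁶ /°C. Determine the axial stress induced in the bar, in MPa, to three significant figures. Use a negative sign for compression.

Free thermal expansion αLΔT = 23.2e-6 · 14500 · 75.9 = 25.53 mm.
The walls engage after the gap closes; constrained expansion = 25.53 − 14 = 11.53 mm.
The walls impose strain ε = −(11.53)/14500 = -7.9536e-04; σ = Eε = 72000 · -7.9536e-04 = -57.27 MPa.

-57.3 MPa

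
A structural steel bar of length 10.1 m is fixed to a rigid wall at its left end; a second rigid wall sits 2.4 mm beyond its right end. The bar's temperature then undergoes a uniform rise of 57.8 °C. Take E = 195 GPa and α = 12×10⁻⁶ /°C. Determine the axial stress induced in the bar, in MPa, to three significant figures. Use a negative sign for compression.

-88.9 MPa

Free thermal expansion αLΔT = 12e-6 · 10100 · 57.8 = 7.005 mm.
The walls engage after the gap closes; constrained expansion = 7.005 − 2.4 = 4.605 mm.
The walls impose strain ε = −(4.605)/10100 = -4.5598e-04; σ = Eε = 195000 · -4.5598e-04 = -88.92 MPa.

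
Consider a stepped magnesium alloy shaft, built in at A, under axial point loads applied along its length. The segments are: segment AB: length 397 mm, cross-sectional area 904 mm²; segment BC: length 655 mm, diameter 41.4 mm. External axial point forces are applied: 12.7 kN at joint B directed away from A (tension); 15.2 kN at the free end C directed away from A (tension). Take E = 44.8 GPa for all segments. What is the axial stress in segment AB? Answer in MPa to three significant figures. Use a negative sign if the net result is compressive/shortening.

30.9 MPa

Internal axial forces (sectioning from the free end, tension +): N_BC = 15.2 kN, N_AB = 27.9 kN.
σ_AB = N_AB/A_AB = 27900/904 = 30.86 MPa.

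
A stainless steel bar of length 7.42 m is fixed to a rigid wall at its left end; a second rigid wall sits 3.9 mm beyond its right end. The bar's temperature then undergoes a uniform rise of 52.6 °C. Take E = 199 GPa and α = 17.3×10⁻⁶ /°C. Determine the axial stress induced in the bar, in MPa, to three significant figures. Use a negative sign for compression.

-76.5 MPa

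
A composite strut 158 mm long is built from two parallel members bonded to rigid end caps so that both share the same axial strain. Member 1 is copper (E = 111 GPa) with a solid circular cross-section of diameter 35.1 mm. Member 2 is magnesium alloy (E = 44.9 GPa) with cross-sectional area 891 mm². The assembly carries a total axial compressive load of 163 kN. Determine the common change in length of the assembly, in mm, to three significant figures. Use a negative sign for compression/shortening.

-0.175 mm

A_1 = 967.6 mm².
Equal strain + equilibrium ⇒ each member carries load in proportion to AE: A₁E₁ = 107400000 N, A₂E₂ = 40010000 N, ΣAE = 147400000 N.
δ = PL/ΣAE = -163000·158/147400000 = -0.1747 mm.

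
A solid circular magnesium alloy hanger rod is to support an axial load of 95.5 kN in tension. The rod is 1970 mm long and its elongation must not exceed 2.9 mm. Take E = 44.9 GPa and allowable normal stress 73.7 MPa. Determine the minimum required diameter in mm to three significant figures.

42.9 mm

Required area A ≥ P/σ_allow = 95500/73.7 = 1296 mm².
For a solid circular section, d ≥ √(4A/π) = 40.62 mm.
Elongation limit: A ≥ PL/(Eδ_allow) = 95500·1970/(44900·2.9) = 1445 mm² ⇒ d ≥ 42.89 mm.
The elongation limit governs.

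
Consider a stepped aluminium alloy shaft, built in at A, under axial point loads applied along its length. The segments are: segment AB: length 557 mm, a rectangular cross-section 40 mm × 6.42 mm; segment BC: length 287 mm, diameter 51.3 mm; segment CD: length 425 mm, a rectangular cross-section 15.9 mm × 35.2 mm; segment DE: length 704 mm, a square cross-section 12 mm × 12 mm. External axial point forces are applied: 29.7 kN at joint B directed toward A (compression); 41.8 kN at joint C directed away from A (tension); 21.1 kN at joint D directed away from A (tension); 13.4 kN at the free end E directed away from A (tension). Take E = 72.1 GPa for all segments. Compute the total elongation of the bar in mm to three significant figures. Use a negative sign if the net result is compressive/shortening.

Internal axial forces (sectioning from the free end, tension +): N_DE = 13.4 kN, N_CD = 34.5 kN, N_BC = 76.3 kN, N_AB = 46.6 kN.
A_AB = 256.8 mm².
A_BC = 2067 mm².
A_CD = 559.7 mm².
A_DE = 144 mm².
δ_AB = 46600·557/(256.8·72100) = 1.402 mm
δ_BC = 76300·287/(2067·72100) = 0.1469 mm
δ_CD = 34500·425/(559.7·72100) = 0.3634 mm
δ_DE = 13400·704/(144·72100) = 0.9086 mm
δ = Σδ_i = 2.821 mm.

2.82 mm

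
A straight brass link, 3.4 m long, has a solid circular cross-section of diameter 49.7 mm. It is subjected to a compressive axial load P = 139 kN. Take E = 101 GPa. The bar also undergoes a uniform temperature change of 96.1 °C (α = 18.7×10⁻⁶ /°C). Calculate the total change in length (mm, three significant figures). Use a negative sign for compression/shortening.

A = 1940 mm².
δ_mech = NL/(AE) = -139000·3400/(1940·101000) = -2.412 mm.
δ_thermal = αLΔT = 18.7e-6·3400·96.1 = 6.11 mm.
δ = δ_mech + δ_thermal = 3.698 mm.

3.70 mm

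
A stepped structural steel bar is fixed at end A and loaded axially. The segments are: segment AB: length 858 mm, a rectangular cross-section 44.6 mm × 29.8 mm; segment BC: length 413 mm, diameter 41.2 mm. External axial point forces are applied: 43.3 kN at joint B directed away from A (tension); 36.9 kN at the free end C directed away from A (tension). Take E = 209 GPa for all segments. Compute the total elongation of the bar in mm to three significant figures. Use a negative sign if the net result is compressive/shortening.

0.302 mm

Internal axial forces (sectioning from the free end, tension +): N_BC = 36.9 kN, N_AB = 80.2 kN.
A_AB = 1329 mm².
A_BC = 1333 mm².
δ_AB = 80200·858/(1329·209000) = 0.2477 mm
δ_BC = 36900·413/(1333·209000) = 0.05469 mm
δ = Σδ_i = 0.3024 mm.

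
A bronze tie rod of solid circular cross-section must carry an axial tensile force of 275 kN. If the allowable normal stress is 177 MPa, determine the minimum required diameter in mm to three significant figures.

44.5 mm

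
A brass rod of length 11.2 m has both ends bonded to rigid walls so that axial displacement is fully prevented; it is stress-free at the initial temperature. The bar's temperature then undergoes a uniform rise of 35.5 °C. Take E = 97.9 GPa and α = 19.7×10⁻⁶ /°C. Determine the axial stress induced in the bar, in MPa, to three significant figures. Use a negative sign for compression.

-68.5 MPa

Free thermal expansion αLΔT = 19.7e-6 · 11200 · 35.5 = 7.833 mm.
The walls impose strain ε = −(7.833)/11200 = -6.9935e-04; σ = Eε = 97900 · -6.9935e-04 = -68.47 MPa.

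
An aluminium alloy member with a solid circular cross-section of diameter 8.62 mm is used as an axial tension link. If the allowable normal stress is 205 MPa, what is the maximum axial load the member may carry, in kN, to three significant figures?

12.0 kN

A = 58.36 mm².
P_max = σ_allow · A = 205 · 58.36 = 11960 N = 11.96 kN.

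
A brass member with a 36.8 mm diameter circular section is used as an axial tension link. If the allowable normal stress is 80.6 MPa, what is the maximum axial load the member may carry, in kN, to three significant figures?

85.7 kN

A = 1064 mm².
P_max = σ_allow · A = 80.6 · 1064 = 85730 N = 85.73 kN.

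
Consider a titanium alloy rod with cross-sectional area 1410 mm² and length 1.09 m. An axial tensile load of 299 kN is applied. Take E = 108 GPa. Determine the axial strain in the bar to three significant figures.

0.00196

σ = N/A = 212.1 MPa; ε = σ/E = 212.1/108000 = 1.963e-03.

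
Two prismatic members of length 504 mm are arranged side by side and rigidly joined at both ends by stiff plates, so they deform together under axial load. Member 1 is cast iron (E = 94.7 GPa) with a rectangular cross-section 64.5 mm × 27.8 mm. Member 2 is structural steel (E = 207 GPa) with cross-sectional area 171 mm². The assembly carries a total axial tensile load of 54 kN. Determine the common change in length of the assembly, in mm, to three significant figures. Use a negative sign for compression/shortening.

0.133 mm

A_1 = 1793 mm².
Equal strain + equilibrium ⇒ each member carries load in proportion to AE: A₁E₁ = 169800000 N, A₂E₂ = 35400000 N, ΣAE = 205200000 N.
δ = PL/ΣAE = 54000·504/205200000 = 0.1326 mm.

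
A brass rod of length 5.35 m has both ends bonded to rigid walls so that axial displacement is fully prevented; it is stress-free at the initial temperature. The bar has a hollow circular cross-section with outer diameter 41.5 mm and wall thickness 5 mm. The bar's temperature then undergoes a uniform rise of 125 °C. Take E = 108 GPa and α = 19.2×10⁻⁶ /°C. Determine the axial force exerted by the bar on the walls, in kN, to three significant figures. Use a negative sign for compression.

-149 kN

Free thermal expansion αLΔT = 19.2e-6 · 5350 · 125 = 12.84 mm.
The walls impose strain ε = −(12.84)/5350 = -2.4000e-03; σ = Eε = 108000 · -2.4000e-03 = -259.2 MPa.
Wall reaction R = σ·A = -259.2·573.3 = -148600 N = -148.6 kN.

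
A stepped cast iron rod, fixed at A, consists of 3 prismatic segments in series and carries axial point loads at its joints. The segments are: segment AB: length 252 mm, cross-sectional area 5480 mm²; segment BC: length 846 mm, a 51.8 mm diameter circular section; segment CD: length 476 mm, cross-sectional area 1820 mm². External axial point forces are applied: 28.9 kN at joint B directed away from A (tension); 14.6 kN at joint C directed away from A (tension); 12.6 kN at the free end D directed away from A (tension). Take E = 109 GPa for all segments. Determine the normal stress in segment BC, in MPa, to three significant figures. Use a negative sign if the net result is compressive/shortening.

12.9 MPa

Internal axial forces (sectioning from the free end, tension +): N_CD = 12.6 kN, N_BC = 27.2 kN, N_AB = 56.1 kN.
A_BC = 2107 mm².
σ_BC = N_BC/A_BC = 27200/2107 = 12.91 MPa.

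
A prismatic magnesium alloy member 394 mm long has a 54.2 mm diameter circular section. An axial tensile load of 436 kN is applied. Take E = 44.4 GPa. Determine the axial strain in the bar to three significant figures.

0.00426

A = 2307 mm².
σ = N/A = 189 MPa; ε = σ/E = 189/44400 = 4.256e-03.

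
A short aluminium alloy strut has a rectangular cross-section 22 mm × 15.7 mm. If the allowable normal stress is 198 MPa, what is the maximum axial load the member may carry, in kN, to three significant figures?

68.4 kN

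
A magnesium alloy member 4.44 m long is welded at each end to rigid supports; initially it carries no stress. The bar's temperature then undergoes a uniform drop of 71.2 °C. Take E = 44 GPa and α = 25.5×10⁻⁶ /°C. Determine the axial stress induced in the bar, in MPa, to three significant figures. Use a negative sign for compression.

79.9 MPa

Free thermal expansion αLΔT = 25.5e-6 · 4440 · -71.2 = -8.061 mm.
The walls impose strain ε = −(-8.061)/4440 = 1.8156e-03; σ = Eε = 44000 · 1.8156e-03 = 79.89 MPa.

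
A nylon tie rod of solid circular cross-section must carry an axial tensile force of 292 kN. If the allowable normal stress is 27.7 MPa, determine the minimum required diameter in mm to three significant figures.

116 mm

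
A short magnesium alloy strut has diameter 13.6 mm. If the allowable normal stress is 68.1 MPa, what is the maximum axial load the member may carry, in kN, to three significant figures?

9.89 kN

A = 145.3 mm².
P_max = σ_allow · A = 68.1 · 145.3 = 9893 N = 9.893 kN.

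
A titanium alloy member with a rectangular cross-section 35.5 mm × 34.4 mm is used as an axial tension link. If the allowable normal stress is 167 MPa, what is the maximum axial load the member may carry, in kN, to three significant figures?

204 kN

A = 1221 mm².
P_max = σ_allow · A = 167 · 1221 = 203900 N = 203.9 kN.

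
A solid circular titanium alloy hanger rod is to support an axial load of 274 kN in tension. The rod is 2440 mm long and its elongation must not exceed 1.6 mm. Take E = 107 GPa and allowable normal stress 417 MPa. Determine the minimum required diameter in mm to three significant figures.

70.5 mm

Required area A ≥ P/σ_allow = 274000/417 = 657.1 mm².
For a solid circular section, d ≥ √(4A/π) = 28.92 mm.
Elongation limit: A ≥ PL/(Eδ_allow) = 274000·2440/(107000·1.6) = 3905 mm² ⇒ d ≥ 70.51 mm.
The elongation limit governs.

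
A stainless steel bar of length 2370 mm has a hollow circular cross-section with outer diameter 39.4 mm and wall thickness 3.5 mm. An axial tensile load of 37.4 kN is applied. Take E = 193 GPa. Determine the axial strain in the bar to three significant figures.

4.91e-04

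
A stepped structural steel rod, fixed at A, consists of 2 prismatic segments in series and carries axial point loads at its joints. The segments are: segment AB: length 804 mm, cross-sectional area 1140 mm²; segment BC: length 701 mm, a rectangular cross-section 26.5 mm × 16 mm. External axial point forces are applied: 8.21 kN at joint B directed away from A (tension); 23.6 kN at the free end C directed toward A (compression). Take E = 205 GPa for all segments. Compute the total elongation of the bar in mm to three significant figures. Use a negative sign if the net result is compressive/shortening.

-0.243 mm

Internal axial forces (sectioning from the free end, tension +): N_BC = -23.6 kN, N_AB = -15.39 kN.
A_BC = 424 mm².
δ_AB = -15390·804/(1140·205000) = -0.05295 mm
δ_BC = -23600·701/(424·205000) = -0.1903 mm
δ = Σδ_i = -0.2433 mm.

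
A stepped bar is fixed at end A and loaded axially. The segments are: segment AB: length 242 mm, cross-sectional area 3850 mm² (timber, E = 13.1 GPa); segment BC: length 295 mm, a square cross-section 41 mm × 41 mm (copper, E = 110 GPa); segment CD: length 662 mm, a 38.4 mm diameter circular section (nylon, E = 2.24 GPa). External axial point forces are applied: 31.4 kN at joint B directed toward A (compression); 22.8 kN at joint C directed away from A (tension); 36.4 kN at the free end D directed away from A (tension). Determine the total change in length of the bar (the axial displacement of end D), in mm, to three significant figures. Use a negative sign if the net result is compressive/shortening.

Internal axial forces (sectioning from the free end, tension +): N_CD = 36.4 kN, N_BC = 59.2 kN, N_AB = 27.8 kN.
A_BC = 1681 mm².
A_CD = 1158 mm².
δ_AB = 27800·242/(3850·13100) = 0.1334 mm
δ_BC = 59200·295/(1681·110000) = 0.09445 mm
δ_CD = 36400·662/(1158·2240) = 9.289 mm
δ = Σδ_i = 9.517 mm.

9.52 mm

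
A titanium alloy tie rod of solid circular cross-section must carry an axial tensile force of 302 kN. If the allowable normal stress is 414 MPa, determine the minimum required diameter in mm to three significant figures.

30.5 mm

Required area A ≥ P/σ_allow = 302000/414 = 729.5 mm².
For a solid circular section, d ≥ √(4A/π) = 30.48 mm.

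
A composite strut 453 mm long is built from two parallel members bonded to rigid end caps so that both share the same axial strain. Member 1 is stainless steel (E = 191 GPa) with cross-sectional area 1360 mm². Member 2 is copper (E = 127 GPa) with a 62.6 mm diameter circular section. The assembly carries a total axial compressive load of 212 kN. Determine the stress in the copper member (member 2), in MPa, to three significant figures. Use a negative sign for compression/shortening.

-41.4 MPa

A_2 = 3078 mm².
Equal strain + equilibrium ⇒ each member carries load in proportion to AE: A₁E₁ = 259800000 N, A₂E₂ = 390900000 N, ΣAE = 650600000 N.
σ₂ = P·E₂/ΣAE = -212000·127000/650600000 = -41.38 MPa.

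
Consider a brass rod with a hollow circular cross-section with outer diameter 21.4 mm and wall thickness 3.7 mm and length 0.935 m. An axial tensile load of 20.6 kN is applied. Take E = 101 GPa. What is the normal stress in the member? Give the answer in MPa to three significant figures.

A = 205.7 mm².
σ = N/A = 20600/205.7 = 100.1 MPa.

100 MPa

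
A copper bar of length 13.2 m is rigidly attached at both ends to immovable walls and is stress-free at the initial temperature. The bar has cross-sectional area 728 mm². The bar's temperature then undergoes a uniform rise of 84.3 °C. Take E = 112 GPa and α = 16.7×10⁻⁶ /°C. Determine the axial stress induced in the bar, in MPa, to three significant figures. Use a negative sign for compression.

-158 MPa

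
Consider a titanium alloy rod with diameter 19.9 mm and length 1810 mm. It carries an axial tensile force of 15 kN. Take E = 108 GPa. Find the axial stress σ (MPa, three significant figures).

48.2 MPa

A = 311 mm².
σ = N/A = 15000/311 = 48.23 MPa.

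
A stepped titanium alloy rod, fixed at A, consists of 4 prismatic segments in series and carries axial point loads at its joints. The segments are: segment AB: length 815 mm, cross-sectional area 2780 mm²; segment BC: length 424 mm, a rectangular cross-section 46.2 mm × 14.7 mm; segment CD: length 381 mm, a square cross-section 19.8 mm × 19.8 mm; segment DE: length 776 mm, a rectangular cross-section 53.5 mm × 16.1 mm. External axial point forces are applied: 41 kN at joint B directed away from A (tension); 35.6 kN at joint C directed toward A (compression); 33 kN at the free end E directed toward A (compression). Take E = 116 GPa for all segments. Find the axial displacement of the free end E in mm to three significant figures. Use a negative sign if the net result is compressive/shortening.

Internal axial forces (sectioning from the free end, tension +): N_DE = -33 kN, N_CD = -33 kN, N_BC = -68.6 kN, N_AB = -27.6 kN.
A_BC = 679.1 mm².
A_CD = 392 mm².
A_DE = 861.4 mm².
δ_AB = -27600·815/(2780·116000) = -0.06975 mm
δ_BC = -68600·424/(679.1·116000) = -0.3692 mm
δ_CD = -33000·381/(392·116000) = -0.2765 mm
δ_DE = -33000·776/(861.4·116000) = -0.2563 mm
δ = Σδ_i = -0.9717 mm.

-0.972 mm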